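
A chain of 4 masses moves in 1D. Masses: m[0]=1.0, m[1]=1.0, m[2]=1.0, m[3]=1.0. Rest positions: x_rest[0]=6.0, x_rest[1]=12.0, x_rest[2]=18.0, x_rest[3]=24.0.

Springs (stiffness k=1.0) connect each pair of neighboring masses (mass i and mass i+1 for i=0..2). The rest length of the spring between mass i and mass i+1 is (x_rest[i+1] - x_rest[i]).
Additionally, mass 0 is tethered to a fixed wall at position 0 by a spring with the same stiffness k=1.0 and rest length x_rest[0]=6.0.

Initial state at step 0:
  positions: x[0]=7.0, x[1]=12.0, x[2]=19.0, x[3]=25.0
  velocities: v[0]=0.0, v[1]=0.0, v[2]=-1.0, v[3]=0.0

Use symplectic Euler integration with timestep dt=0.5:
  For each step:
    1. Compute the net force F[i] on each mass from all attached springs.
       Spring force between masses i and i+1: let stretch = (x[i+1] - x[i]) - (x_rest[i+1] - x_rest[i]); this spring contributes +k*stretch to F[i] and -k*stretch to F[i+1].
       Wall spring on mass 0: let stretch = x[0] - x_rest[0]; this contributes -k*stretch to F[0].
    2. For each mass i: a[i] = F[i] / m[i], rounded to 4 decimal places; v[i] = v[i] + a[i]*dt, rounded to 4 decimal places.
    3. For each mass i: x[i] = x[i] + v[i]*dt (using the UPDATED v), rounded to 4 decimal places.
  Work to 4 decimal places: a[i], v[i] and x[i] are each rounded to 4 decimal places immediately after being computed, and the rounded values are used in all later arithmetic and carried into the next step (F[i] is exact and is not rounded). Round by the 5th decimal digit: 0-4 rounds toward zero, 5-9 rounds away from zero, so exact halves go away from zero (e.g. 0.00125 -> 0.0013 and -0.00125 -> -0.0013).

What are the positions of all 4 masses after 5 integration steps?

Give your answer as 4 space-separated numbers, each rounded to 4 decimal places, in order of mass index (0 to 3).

Step 0: x=[7.0000 12.0000 19.0000 25.0000] v=[0.0000 0.0000 -1.0000 0.0000]
Step 1: x=[6.5000 12.5000 18.2500 25.0000] v=[-1.0000 1.0000 -1.5000 0.0000]
Step 2: x=[5.8750 12.9375 17.7500 24.8125] v=[-1.2500 0.8750 -1.0000 -0.3750]
Step 3: x=[5.5469 12.8125 17.8125 24.3594] v=[-0.6563 -0.2500 0.1250 -0.9063]
Step 4: x=[5.6485 12.1211 18.2618 23.7695] v=[0.2031 -1.3828 0.8985 -1.1798]
Step 5: x=[5.9561 11.3467 18.5528 23.3027] v=[0.6152 -1.5488 0.5820 -0.9337]

Answer: 5.9561 11.3467 18.5528 23.3027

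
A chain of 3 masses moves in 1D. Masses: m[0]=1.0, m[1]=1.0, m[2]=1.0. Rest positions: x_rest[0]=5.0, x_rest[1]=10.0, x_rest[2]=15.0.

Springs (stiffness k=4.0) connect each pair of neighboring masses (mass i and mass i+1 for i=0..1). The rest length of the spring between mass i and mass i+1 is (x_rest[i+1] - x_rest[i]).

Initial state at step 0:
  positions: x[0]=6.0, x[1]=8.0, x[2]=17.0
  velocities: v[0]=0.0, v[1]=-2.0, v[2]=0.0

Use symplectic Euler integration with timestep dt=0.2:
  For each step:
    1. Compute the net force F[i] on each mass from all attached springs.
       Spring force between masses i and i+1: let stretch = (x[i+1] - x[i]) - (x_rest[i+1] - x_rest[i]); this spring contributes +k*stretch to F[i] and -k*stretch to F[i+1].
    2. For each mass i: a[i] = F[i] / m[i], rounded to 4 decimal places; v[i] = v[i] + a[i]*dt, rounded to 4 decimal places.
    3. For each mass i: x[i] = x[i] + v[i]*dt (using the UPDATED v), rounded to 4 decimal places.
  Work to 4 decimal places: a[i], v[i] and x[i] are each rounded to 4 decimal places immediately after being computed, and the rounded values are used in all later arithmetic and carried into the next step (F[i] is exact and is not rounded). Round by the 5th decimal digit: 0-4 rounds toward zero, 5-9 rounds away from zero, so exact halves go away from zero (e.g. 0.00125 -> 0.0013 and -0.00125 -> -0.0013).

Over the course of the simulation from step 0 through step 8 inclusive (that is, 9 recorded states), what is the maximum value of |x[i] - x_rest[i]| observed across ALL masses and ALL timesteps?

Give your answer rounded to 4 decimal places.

Answer: 2.8915

Derivation:
Step 0: x=[6.0000 8.0000 17.0000] v=[0.0000 -2.0000 0.0000]
Step 1: x=[5.5200 8.7200 16.3600] v=[-2.4000 3.6000 -3.2000]
Step 2: x=[4.7520 10.1504 15.2976] v=[-3.8400 7.1520 -5.3120]
Step 3: x=[4.0477 11.5406 14.2116] v=[-3.5213 6.9510 -5.4298]
Step 4: x=[3.7423 12.1593 13.4983] v=[-1.5270 3.0935 -3.5666]
Step 5: x=[3.9836 11.6455 13.3707] v=[1.2066 -2.5689 -0.6378]
Step 6: x=[4.6508 10.1818 13.7671] v=[3.3361 -7.3183 1.9820]
Step 7: x=[5.4030 8.4068 14.3899] v=[3.7609 -8.8749 3.1138]
Step 8: x=[5.8358 7.1085 14.8554] v=[2.1639 -6.4915 2.3273]
Max displacement = 2.8915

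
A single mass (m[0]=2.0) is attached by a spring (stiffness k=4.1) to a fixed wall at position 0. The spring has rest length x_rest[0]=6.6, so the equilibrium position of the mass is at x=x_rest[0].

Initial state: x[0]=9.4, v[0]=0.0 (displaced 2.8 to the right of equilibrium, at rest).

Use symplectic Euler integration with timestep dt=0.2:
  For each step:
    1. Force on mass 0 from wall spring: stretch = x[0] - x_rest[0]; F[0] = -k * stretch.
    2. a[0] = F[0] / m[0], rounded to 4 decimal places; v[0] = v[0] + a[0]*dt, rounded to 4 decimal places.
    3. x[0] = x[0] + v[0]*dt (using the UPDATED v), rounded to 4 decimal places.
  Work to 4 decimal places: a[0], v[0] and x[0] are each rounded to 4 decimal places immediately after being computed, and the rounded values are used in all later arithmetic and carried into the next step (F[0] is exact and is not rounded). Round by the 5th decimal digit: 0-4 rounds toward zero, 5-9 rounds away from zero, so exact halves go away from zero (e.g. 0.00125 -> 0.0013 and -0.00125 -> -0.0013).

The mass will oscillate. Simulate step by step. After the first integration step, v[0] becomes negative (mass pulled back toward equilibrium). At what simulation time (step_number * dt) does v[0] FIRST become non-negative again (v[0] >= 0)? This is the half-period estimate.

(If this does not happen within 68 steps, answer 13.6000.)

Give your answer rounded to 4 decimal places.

Step 0: x=[9.4000] v=[0.0000]
Step 1: x=[9.1704] v=[-1.1480]
Step 2: x=[8.7300] v=[-2.2019]
Step 3: x=[8.1150] v=[-3.0752]
Step 4: x=[7.3757] v=[-3.6964]
Step 5: x=[6.5728] v=[-4.0144]
Step 6: x=[5.7722] v=[-4.0032]
Step 7: x=[5.0394] v=[-3.6638]
Step 8: x=[4.4346] v=[-3.0240]
Step 9: x=[4.0074] v=[-2.1362]
Step 10: x=[3.7928] v=[-1.0732]
Step 11: x=[3.8084] v=[0.0778]
First v>=0 after going negative at step 11, time=2.2000

Answer: 2.2000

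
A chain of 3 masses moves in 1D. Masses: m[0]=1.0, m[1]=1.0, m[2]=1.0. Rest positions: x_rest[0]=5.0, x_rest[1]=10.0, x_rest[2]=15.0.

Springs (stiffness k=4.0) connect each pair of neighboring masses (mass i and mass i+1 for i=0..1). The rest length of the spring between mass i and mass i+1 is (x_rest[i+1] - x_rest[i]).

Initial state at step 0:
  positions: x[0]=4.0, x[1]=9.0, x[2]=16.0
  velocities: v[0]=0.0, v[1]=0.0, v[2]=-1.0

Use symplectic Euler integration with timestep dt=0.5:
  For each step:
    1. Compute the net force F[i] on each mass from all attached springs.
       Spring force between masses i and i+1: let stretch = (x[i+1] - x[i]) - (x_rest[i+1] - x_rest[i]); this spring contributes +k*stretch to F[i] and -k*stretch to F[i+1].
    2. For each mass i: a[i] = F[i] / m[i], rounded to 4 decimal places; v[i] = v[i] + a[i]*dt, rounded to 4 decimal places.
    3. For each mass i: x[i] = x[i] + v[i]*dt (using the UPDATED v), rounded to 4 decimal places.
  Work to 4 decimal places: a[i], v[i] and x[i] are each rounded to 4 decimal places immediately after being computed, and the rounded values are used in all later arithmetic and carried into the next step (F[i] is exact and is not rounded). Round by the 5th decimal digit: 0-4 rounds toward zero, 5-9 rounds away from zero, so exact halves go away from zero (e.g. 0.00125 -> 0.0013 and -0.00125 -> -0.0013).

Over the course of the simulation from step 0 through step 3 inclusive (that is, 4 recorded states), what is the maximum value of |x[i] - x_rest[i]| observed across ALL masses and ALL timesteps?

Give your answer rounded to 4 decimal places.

Step 0: x=[4.0000 9.0000 16.0000] v=[0.0000 0.0000 -1.0000]
Step 1: x=[4.0000 11.0000 13.5000] v=[0.0000 4.0000 -5.0000]
Step 2: x=[6.0000 8.5000 13.5000] v=[4.0000 -5.0000 0.0000]
Step 3: x=[5.5000 8.5000 13.5000] v=[-1.0000 0.0000 0.0000]
Max displacement = 1.5000

Answer: 1.5000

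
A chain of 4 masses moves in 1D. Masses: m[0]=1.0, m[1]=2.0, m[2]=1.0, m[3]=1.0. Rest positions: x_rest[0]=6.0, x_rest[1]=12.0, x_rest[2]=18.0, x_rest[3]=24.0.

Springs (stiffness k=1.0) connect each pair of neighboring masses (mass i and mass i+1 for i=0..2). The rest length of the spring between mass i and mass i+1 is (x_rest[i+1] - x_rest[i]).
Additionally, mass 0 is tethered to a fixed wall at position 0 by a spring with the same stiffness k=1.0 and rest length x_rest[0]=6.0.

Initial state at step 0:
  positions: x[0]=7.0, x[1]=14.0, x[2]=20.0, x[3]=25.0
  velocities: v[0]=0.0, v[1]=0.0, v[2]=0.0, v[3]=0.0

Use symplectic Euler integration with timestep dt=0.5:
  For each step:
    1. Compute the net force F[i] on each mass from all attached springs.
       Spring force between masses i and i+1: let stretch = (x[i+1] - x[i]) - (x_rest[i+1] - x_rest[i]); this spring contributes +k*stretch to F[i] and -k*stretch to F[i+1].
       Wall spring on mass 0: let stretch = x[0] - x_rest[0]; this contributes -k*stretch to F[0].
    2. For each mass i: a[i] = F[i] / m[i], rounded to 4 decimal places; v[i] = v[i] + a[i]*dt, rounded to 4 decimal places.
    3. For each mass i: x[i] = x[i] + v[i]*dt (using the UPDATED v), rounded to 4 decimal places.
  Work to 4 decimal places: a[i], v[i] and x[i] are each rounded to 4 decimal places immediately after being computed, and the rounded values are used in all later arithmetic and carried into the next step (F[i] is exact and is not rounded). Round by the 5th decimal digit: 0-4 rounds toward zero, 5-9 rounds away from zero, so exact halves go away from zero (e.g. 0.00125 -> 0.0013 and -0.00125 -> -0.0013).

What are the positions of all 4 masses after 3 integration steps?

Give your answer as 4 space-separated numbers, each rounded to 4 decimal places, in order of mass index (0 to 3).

Answer: 6.8594 13.2656 19.1719 25.9454

Derivation:
Step 0: x=[7.0000 14.0000 20.0000 25.0000] v=[0.0000 0.0000 0.0000 0.0000]
Step 1: x=[7.0000 13.8750 19.7500 25.2500] v=[0.0000 -0.2500 -0.5000 0.5000]
Step 2: x=[6.9688 13.6250 19.4063 25.6250] v=[-0.0625 -0.5000 -0.6875 0.7500]
Step 3: x=[6.8594 13.2656 19.1719 25.9454] v=[-0.2188 -0.7188 -0.4688 0.6407]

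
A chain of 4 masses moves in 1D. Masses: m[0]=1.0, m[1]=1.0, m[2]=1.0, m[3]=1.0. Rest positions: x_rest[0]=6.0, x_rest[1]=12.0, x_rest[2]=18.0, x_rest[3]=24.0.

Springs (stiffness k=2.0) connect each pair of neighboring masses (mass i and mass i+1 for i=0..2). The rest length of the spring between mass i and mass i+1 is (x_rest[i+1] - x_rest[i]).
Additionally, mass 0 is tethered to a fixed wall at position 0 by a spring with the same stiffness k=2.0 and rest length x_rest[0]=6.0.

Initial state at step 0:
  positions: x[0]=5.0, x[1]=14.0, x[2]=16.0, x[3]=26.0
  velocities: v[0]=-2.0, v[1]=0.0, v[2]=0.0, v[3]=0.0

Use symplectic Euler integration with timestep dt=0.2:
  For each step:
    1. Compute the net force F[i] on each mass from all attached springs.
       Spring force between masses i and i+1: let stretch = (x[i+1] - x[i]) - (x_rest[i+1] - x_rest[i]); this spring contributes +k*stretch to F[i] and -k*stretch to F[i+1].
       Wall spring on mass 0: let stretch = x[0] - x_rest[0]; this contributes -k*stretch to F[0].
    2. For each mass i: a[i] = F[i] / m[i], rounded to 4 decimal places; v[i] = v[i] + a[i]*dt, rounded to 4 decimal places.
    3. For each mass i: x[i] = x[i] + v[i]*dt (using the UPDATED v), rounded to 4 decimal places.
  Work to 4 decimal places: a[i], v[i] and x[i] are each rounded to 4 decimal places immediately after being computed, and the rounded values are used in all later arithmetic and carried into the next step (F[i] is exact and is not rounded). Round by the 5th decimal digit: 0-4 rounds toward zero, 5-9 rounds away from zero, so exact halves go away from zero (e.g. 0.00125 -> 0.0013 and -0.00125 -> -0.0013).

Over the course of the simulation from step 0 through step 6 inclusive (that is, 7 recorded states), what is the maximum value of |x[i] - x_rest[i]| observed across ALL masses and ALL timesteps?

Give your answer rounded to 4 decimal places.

Answer: 2.7133

Derivation:
Step 0: x=[5.0000 14.0000 16.0000 26.0000] v=[-2.0000 0.0000 0.0000 0.0000]
Step 1: x=[4.9200 13.4400 16.6400 25.6800] v=[-0.4000 -2.8000 3.2000 -1.6000]
Step 2: x=[5.1280 12.4544 17.7472 25.1168] v=[1.0400 -4.9280 5.5360 -2.8160]
Step 3: x=[5.5119 11.3061 19.0205 24.4440] v=[1.9194 -5.7414 6.3667 -3.3638]
Step 4: x=[5.9184 10.3114 20.1106 23.8174] v=[2.0323 -4.9733 5.4503 -3.1332]
Step 5: x=[6.2028 9.7492 20.7133 23.3742] v=[1.4221 -2.8108 3.0133 -2.2159]
Step 6: x=[6.2747 9.7805 20.6517 23.1981] v=[0.3595 0.1563 -0.3080 -0.8803]
Max displacement = 2.7133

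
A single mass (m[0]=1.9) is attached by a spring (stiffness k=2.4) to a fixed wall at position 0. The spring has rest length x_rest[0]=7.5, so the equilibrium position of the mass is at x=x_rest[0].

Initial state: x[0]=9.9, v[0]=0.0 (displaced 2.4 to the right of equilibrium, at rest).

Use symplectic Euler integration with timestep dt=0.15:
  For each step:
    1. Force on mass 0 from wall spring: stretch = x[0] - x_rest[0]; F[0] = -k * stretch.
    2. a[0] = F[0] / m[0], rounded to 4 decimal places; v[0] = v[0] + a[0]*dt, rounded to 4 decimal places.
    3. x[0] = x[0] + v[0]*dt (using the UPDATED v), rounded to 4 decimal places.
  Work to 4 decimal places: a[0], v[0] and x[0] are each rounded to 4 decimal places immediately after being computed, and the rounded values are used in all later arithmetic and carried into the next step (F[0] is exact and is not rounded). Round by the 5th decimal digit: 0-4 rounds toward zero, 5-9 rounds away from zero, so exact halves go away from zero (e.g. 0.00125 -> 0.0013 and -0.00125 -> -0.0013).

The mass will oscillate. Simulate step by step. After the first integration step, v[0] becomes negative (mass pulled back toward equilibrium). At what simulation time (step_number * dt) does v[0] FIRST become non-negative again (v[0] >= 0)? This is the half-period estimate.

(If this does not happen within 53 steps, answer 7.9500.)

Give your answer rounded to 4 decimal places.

Step 0: x=[9.9000] v=[0.0000]
Step 1: x=[9.8318] v=[-0.4547]
Step 2: x=[9.6973] v=[-0.8965]
Step 3: x=[9.5004] v=[-1.3128]
Step 4: x=[9.2466] v=[-1.6918]
Step 5: x=[8.9432] v=[-2.0227]
Step 6: x=[8.5988] v=[-2.2962]
Step 7: x=[8.2231] v=[-2.5044]
Step 8: x=[7.8269] v=[-2.6414]
Step 9: x=[7.4214] v=[-2.7033]
Step 10: x=[7.0181] v=[-2.6884]
Step 11: x=[6.6285] v=[-2.5971]
Step 12: x=[6.2637] v=[-2.4320]
Step 13: x=[5.9340] v=[-2.1978]
Step 14: x=[5.6488] v=[-1.9011]
Step 15: x=[5.4163] v=[-1.5503]
Step 16: x=[5.2430] v=[-1.1555]
Step 17: x=[5.1338] v=[-0.7279]
Step 18: x=[5.0919] v=[-0.2796]
Step 19: x=[5.1184] v=[0.1767]
First v>=0 after going negative at step 19, time=2.8500

Answer: 2.8500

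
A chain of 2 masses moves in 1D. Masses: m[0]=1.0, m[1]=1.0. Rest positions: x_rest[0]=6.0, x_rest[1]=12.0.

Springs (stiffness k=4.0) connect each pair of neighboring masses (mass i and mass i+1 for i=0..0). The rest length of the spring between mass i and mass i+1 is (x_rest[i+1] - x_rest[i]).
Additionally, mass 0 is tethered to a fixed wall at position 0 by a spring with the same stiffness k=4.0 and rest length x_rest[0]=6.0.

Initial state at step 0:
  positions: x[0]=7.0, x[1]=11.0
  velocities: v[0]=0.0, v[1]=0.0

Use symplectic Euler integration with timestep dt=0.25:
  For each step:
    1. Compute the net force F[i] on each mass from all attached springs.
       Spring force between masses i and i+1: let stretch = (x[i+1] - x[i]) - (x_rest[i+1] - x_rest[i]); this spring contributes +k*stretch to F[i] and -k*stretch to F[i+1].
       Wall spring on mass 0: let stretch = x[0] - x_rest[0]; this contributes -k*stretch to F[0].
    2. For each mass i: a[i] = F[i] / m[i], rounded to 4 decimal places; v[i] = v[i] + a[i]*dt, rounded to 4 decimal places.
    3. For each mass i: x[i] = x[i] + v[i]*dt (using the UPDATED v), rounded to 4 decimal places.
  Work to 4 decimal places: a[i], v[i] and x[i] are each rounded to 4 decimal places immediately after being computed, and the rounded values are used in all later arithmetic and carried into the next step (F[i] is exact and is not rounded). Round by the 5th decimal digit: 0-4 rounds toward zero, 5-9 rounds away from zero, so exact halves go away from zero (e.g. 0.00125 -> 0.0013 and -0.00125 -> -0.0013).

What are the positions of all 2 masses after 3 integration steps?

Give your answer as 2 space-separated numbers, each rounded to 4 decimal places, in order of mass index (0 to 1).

Answer: 4.6719 12.6406

Derivation:
Step 0: x=[7.0000 11.0000] v=[0.0000 0.0000]
Step 1: x=[6.2500 11.5000] v=[-3.0000 2.0000]
Step 2: x=[5.2500 12.1875] v=[-4.0000 2.7500]
Step 3: x=[4.6719 12.6406] v=[-2.3125 1.8125]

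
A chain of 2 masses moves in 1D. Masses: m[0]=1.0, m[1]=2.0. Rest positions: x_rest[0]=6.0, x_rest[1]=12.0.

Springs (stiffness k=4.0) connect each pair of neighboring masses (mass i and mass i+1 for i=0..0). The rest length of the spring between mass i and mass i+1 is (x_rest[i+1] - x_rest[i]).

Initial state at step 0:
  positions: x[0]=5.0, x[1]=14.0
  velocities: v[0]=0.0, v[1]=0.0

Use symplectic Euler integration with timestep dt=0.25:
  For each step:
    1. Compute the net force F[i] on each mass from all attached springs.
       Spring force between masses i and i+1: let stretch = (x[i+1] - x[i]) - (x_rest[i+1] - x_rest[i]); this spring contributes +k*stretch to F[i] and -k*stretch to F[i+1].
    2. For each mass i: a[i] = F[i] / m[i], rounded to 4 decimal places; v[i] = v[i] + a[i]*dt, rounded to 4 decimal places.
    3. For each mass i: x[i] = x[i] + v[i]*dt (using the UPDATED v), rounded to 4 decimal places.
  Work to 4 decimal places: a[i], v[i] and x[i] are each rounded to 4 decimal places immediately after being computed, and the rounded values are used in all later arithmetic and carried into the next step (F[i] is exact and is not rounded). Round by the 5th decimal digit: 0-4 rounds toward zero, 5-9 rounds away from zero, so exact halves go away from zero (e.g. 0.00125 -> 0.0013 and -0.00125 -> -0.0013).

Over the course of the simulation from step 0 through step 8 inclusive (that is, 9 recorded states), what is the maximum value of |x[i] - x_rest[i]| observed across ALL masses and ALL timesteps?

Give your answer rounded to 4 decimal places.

Step 0: x=[5.0000 14.0000] v=[0.0000 0.0000]
Step 1: x=[5.7500 13.6250] v=[3.0000 -1.5000]
Step 2: x=[6.9688 13.0156] v=[4.8750 -2.4375]
Step 3: x=[8.1993 12.4004] v=[4.9218 -2.4609]
Step 4: x=[8.9800 12.0100] v=[3.1229 -1.5615]
Step 5: x=[9.0182 11.9909] v=[0.1529 -0.0765]
Step 6: x=[8.2996 12.3502] v=[-2.8744 1.4372]
Step 7: x=[7.0937 12.9532] v=[-4.8238 2.4119]
Step 8: x=[5.8526 13.5738] v=[-4.9643 2.4822]
Max displacement = 3.0182

Answer: 3.0182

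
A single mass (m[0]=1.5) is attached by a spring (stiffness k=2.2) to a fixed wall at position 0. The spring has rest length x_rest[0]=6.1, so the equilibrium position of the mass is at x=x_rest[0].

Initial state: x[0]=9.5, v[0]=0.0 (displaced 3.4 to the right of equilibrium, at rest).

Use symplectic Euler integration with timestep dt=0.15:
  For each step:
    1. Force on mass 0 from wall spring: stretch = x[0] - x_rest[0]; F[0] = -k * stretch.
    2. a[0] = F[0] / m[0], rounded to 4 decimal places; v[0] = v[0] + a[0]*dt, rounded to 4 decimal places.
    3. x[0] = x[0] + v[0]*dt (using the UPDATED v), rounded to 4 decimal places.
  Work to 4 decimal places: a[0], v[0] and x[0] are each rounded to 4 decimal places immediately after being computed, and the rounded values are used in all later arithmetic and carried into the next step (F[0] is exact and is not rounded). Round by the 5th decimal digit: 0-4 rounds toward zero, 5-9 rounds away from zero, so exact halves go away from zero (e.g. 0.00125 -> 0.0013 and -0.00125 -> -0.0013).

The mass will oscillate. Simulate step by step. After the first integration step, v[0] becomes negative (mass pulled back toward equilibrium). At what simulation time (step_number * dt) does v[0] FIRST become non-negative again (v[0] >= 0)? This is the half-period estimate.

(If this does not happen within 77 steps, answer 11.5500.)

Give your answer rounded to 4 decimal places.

Step 0: x=[9.5000] v=[0.0000]
Step 1: x=[9.3878] v=[-0.7480]
Step 2: x=[9.1671] v=[-1.4713]
Step 3: x=[8.8452] v=[-2.1461]
Step 4: x=[8.4327] v=[-2.7500]
Step 5: x=[7.9432] v=[-3.2632]
Step 6: x=[7.3929] v=[-3.6687]
Step 7: x=[6.7999] v=[-3.9531]
Step 8: x=[6.1838] v=[-4.1071]
Step 9: x=[5.5650] v=[-4.1255]
Step 10: x=[4.9638] v=[-4.0078]
Step 11: x=[4.4001] v=[-3.7578]
Step 12: x=[3.8925] v=[-3.3838]
Step 13: x=[3.4578] v=[-2.8981]
Step 14: x=[3.1103] v=[-2.3168]
Step 15: x=[2.8614] v=[-1.6591]
Step 16: x=[2.7194] v=[-0.9466]
Step 17: x=[2.6890] v=[-0.2029]
Step 18: x=[2.7711] v=[0.5475]
First v>=0 after going negative at step 18, time=2.7000

Answer: 2.7000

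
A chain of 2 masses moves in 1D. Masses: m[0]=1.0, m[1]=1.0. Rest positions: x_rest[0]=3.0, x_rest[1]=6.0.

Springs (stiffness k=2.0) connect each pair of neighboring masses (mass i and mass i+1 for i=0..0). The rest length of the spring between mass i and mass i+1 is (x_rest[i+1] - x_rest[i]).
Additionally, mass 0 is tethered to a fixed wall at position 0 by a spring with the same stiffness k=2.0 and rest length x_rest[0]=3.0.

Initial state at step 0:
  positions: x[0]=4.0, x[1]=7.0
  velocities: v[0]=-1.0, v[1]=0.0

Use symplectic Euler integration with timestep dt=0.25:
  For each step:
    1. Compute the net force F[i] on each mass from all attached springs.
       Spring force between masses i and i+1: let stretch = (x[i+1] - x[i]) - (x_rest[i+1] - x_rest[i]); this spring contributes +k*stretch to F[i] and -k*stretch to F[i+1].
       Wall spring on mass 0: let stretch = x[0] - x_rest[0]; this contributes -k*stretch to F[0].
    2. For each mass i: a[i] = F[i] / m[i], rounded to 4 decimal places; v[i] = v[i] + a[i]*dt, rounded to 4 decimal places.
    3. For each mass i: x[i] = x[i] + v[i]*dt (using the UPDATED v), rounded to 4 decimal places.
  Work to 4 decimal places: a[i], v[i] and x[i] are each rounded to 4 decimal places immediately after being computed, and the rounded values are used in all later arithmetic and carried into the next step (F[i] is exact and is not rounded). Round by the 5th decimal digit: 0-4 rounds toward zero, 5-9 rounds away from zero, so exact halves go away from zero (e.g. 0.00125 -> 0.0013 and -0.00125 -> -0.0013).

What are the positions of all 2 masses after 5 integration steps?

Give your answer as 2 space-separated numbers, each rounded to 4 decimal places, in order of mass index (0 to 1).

Answer: 2.6113 6.1914

Derivation:
Step 0: x=[4.0000 7.0000] v=[-1.0000 0.0000]
Step 1: x=[3.6250 7.0000] v=[-1.5000 0.0000]
Step 2: x=[3.2188 6.9531] v=[-1.6250 -0.1875]
Step 3: x=[2.8770 6.8144] v=[-1.3673 -0.5547]
Step 4: x=[2.6677 6.5586] v=[-0.8371 -1.0234]
Step 5: x=[2.6113 6.1914] v=[-0.2255 -1.4689]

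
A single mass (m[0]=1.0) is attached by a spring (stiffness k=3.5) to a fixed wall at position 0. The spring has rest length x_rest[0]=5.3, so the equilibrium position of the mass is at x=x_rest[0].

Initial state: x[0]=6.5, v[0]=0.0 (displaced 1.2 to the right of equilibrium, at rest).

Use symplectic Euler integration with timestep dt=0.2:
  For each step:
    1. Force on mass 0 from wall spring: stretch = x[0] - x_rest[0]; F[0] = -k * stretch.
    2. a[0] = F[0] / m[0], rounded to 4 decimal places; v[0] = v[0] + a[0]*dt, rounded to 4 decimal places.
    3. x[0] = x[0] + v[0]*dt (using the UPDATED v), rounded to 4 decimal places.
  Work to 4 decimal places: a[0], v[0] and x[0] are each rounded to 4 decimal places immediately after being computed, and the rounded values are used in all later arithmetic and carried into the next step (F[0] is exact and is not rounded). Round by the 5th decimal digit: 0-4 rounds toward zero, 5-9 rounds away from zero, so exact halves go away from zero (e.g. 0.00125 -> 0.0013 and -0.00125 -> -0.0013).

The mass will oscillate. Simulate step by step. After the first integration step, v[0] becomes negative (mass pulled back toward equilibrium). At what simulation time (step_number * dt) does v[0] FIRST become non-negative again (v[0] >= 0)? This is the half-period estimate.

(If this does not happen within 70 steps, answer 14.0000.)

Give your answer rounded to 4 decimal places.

Step 0: x=[6.5000] v=[0.0000]
Step 1: x=[6.3320] v=[-0.8400]
Step 2: x=[6.0195] v=[-1.5624]
Step 3: x=[5.6063] v=[-2.0661]
Step 4: x=[5.1502] v=[-2.2805]
Step 5: x=[4.7151] v=[-2.1756]
Step 6: x=[4.3619] v=[-1.7662]
Step 7: x=[4.1400] v=[-1.1095]
Step 8: x=[4.0805] v=[-0.2975]
Step 9: x=[4.1917] v=[0.5562]
First v>=0 after going negative at step 9, time=1.8000

Answer: 1.8000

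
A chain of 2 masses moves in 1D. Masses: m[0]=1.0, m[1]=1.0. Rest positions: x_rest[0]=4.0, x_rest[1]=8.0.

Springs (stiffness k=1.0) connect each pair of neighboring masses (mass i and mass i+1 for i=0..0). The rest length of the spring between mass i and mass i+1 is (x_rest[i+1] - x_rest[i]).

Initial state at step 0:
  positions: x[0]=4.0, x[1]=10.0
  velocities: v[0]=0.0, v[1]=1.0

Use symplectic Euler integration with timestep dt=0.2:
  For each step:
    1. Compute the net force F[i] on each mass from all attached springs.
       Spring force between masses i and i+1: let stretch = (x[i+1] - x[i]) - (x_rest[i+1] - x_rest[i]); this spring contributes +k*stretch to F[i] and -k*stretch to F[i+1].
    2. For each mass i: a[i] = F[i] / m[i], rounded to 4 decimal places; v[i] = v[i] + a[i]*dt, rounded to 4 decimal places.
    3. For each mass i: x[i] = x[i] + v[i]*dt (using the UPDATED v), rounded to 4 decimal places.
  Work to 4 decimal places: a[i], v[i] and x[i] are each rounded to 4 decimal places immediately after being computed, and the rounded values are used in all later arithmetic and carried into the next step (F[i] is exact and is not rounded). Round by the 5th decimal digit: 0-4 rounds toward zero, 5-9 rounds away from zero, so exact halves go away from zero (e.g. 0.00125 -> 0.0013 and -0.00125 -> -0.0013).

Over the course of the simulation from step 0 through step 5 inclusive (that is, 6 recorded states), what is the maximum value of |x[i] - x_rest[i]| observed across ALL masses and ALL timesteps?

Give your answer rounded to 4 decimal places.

Step 0: x=[4.0000 10.0000] v=[0.0000 1.0000]
Step 1: x=[4.0800 10.1200] v=[0.4000 0.6000]
Step 2: x=[4.2416 10.1584] v=[0.8080 0.1920]
Step 3: x=[4.4799 10.1201] v=[1.1914 -0.1914]
Step 4: x=[4.7838 10.0162] v=[1.5194 -0.5194]
Step 5: x=[5.1370 9.8630] v=[1.7659 -0.7659]
Max displacement = 2.1584

Answer: 2.1584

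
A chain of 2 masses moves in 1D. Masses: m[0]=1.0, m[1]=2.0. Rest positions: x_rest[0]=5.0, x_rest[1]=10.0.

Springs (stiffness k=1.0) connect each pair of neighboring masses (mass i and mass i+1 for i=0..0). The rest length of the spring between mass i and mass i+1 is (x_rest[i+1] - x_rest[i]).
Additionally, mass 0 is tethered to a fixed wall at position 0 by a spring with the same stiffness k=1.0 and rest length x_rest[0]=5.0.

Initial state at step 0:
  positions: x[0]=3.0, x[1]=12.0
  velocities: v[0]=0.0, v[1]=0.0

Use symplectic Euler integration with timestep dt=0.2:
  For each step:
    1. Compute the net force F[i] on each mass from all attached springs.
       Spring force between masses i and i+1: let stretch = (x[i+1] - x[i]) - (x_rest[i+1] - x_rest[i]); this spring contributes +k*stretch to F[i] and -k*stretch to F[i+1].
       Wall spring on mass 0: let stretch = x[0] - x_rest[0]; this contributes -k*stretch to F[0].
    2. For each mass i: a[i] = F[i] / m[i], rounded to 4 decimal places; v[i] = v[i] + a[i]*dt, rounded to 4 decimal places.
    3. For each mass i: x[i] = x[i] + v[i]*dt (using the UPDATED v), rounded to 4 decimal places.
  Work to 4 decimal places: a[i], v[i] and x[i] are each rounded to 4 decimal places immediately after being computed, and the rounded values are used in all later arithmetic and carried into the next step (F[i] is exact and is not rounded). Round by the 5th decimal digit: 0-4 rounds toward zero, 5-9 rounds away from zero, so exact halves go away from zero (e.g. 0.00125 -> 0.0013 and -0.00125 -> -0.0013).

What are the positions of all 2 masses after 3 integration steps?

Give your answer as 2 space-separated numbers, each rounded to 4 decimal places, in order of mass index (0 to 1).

Step 0: x=[3.0000 12.0000] v=[0.0000 0.0000]
Step 1: x=[3.2400 11.9200] v=[1.2000 -0.4000]
Step 2: x=[3.6976 11.7664] v=[2.2880 -0.7680]
Step 3: x=[4.3300 11.5514] v=[3.1622 -1.0749]

Answer: 4.3300 11.5514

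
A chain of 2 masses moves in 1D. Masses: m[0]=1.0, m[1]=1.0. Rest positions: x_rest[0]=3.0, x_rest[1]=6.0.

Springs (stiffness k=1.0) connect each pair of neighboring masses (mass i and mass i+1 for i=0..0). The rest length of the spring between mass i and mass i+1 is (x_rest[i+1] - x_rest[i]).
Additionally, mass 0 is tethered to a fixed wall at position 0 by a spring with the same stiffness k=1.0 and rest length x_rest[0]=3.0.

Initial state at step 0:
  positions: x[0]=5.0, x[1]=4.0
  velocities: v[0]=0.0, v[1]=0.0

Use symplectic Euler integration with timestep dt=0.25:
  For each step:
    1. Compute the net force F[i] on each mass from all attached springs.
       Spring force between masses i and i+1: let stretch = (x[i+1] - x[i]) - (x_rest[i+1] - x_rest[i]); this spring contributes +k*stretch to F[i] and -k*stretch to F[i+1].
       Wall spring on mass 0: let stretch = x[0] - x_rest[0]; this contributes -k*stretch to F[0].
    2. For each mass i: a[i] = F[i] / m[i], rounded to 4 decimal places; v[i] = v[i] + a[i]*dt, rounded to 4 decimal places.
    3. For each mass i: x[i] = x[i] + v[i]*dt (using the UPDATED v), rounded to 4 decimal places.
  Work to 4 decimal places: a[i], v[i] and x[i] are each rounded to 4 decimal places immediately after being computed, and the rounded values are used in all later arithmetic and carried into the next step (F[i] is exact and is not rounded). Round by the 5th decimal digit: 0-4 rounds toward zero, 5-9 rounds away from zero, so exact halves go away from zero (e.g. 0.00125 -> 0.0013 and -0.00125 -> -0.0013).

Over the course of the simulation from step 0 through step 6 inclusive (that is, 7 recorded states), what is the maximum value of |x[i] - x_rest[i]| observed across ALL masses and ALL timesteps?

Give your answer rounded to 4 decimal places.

Answer: 2.2887

Derivation:
Step 0: x=[5.0000 4.0000] v=[0.0000 0.0000]
Step 1: x=[4.6250 4.2500] v=[-1.5000 1.0000]
Step 2: x=[3.9375 4.7110] v=[-2.7500 1.8438]
Step 3: x=[3.0523 5.3111] v=[-3.5410 2.4004]
Step 4: x=[2.1175 5.9575] v=[-3.7394 2.5857]
Step 5: x=[1.2903 6.5514] v=[-3.3088 2.3757]
Step 6: x=[0.7113 7.0040] v=[-2.3161 1.8104]
Max displacement = 2.2887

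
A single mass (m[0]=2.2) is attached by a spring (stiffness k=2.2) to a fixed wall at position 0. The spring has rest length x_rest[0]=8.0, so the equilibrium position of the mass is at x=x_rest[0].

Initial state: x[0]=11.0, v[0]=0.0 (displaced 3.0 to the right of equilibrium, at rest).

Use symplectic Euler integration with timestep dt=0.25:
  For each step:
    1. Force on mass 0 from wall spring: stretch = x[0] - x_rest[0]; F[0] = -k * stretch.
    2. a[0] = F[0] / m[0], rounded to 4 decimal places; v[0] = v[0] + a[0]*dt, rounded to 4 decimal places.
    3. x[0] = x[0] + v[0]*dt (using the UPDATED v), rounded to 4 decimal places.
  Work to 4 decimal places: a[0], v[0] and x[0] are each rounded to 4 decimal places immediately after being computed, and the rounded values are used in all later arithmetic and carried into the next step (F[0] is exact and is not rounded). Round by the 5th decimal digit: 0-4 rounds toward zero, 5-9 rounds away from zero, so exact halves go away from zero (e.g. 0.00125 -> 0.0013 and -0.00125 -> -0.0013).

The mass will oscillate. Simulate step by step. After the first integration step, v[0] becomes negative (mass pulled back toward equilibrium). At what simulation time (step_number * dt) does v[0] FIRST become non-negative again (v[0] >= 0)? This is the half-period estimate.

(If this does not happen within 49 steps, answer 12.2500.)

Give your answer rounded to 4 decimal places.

Answer: 3.2500

Derivation:
Step 0: x=[11.0000] v=[0.0000]
Step 1: x=[10.8125] v=[-0.7500]
Step 2: x=[10.4492] v=[-1.4531]
Step 3: x=[9.9329] v=[-2.0654]
Step 4: x=[9.2958] v=[-2.5486]
Step 5: x=[8.5777] v=[-2.8726]
Step 6: x=[7.8235] v=[-3.0170]
Step 7: x=[7.0803] v=[-2.9729]
Step 8: x=[6.3946] v=[-2.7430]
Step 9: x=[5.8092] v=[-2.3417]
Step 10: x=[5.3607] v=[-1.7940]
Step 11: x=[5.0772] v=[-1.1342]
Step 12: x=[4.9763] v=[-0.4035]
Step 13: x=[5.0644] v=[0.3524]
First v>=0 after going negative at step 13, time=3.2500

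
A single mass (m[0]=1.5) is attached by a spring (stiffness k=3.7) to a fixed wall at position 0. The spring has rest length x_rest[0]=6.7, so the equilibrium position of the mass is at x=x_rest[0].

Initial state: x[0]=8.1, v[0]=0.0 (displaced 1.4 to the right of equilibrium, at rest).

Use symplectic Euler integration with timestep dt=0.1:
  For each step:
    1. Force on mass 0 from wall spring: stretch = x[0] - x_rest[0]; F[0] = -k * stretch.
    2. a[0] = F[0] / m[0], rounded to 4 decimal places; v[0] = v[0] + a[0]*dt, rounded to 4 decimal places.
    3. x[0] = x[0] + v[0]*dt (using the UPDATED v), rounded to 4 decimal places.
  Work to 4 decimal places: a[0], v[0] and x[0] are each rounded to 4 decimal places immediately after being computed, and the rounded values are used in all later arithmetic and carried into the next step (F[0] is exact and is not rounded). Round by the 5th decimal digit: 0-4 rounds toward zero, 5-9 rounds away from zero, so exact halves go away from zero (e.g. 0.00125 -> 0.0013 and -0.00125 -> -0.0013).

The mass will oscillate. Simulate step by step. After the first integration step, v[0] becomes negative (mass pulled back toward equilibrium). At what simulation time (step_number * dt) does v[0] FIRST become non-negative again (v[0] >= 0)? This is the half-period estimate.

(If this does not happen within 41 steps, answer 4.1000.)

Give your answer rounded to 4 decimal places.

Step 0: x=[8.1000] v=[0.0000]
Step 1: x=[8.0655] v=[-0.3453]
Step 2: x=[7.9973] v=[-0.6821]
Step 3: x=[7.8971] v=[-1.0021]
Step 4: x=[7.7674] v=[-1.2974]
Step 5: x=[7.6113] v=[-1.5607]
Step 6: x=[7.4328] v=[-1.7855]
Step 7: x=[7.2362] v=[-1.9663]
Step 8: x=[7.0263] v=[-2.0986]
Step 9: x=[6.8084] v=[-2.1791]
Step 10: x=[6.5878] v=[-2.2058]
Step 11: x=[6.3700] v=[-2.1781]
Step 12: x=[6.1603] v=[-2.0967]
Step 13: x=[5.9639] v=[-1.9636]
Step 14: x=[5.7857] v=[-1.7820]
Step 15: x=[5.6301] v=[-1.5565]
Step 16: x=[5.5008] v=[-1.2926]
Step 17: x=[5.4011] v=[-0.9968]
Step 18: x=[5.3335] v=[-0.6764]
Step 19: x=[5.2996] v=[-0.3393]
Step 20: x=[5.3002] v=[0.0061]
First v>=0 after going negative at step 20, time=2.0000

Answer: 2.0000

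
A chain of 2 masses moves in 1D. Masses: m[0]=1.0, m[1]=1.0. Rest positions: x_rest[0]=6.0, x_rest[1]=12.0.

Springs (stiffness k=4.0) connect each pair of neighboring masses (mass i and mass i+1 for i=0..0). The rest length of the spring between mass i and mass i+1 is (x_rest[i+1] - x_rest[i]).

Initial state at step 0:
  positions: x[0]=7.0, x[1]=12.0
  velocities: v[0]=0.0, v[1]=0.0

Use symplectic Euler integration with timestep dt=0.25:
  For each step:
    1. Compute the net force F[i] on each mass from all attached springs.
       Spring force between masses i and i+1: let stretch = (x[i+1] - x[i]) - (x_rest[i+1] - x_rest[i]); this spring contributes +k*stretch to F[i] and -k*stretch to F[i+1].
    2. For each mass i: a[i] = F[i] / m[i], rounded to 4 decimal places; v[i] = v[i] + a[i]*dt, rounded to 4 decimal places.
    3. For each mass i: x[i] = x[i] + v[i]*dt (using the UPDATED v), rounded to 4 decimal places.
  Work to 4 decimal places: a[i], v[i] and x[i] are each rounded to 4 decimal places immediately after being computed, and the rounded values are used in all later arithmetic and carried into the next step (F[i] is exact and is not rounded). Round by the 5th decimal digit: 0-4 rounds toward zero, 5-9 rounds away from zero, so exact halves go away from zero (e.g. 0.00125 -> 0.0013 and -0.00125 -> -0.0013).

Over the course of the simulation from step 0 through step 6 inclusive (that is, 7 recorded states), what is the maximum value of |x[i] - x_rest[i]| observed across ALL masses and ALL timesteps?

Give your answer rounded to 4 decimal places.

Answer: 1.0313

Derivation:
Step 0: x=[7.0000 12.0000] v=[0.0000 0.0000]
Step 1: x=[6.7500 12.2500] v=[-1.0000 1.0000]
Step 2: x=[6.3750 12.6250] v=[-1.5000 1.5000]
Step 3: x=[6.0625 12.9375] v=[-1.2500 1.2500]
Step 4: x=[5.9688 13.0313] v=[-0.3750 0.3750]
Step 5: x=[6.1407 12.8594] v=[0.6875 -0.6875]
Step 6: x=[6.4923 12.5079] v=[1.4062 -1.4062]
Max displacement = 1.0313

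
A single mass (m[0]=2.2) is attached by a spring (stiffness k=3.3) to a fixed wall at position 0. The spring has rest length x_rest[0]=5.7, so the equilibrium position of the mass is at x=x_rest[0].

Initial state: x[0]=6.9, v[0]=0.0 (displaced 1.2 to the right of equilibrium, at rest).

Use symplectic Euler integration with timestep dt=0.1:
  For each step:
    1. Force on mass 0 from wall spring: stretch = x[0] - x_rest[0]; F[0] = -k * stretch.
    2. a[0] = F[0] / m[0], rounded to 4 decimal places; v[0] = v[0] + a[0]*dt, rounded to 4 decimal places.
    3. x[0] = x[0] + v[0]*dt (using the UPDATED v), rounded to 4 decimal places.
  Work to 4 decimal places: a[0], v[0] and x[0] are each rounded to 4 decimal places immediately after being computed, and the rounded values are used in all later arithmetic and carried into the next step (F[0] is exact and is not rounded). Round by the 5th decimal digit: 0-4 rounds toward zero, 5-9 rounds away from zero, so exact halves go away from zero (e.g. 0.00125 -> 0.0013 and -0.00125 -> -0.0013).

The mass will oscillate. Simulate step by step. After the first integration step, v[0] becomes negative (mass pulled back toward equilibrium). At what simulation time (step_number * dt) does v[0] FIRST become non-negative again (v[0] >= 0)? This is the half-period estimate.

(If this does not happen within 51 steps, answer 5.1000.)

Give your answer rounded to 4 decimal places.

Step 0: x=[6.9000] v=[0.0000]
Step 1: x=[6.8820] v=[-0.1800]
Step 2: x=[6.8463] v=[-0.3573]
Step 3: x=[6.7934] v=[-0.5293]
Step 4: x=[6.7241] v=[-0.6933]
Step 5: x=[6.6394] v=[-0.8469]
Step 6: x=[6.5406] v=[-0.9878]
Step 7: x=[6.4292] v=[-1.1139]
Step 8: x=[6.3069] v=[-1.2233]
Step 9: x=[6.1755] v=[-1.3143]
Step 10: x=[6.0369] v=[-1.3856]
Step 11: x=[5.8933] v=[-1.4361]
Step 12: x=[5.7468] v=[-1.4651]
Step 13: x=[5.5996] v=[-1.4721]
Step 14: x=[5.4539] v=[-1.4570]
Step 15: x=[5.3119] v=[-1.4201]
Step 16: x=[5.1757] v=[-1.3619]
Step 17: x=[5.0474] v=[-1.2833]
Step 18: x=[4.9289] v=[-1.1854]
Step 19: x=[4.8219] v=[-1.0697]
Step 20: x=[4.7281] v=[-0.9380]
Step 21: x=[4.6489] v=[-0.7922]
Step 22: x=[4.5855] v=[-0.6345]
Step 23: x=[4.5388] v=[-0.4673]
Step 24: x=[4.5095] v=[-0.2931]
Step 25: x=[4.4981] v=[-0.1145]
Step 26: x=[4.5047] v=[0.0658]
First v>=0 after going negative at step 26, time=2.6000

Answer: 2.6000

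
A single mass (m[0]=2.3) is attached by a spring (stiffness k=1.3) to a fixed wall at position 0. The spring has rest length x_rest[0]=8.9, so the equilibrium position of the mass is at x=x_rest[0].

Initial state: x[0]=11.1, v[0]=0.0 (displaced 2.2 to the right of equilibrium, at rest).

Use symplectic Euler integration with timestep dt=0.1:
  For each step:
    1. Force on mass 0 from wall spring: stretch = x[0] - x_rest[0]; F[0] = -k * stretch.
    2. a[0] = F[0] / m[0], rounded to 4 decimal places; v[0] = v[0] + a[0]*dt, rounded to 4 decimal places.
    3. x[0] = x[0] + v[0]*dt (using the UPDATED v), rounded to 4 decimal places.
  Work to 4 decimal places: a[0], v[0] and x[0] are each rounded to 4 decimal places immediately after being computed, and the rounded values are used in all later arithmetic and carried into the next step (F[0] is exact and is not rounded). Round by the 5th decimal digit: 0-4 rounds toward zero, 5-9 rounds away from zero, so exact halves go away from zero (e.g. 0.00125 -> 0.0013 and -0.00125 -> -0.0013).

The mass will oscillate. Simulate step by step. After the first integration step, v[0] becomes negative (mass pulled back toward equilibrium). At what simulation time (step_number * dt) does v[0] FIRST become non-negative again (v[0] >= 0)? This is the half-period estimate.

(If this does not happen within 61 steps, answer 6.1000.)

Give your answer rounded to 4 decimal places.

Step 0: x=[11.1000] v=[0.0000]
Step 1: x=[11.0876] v=[-0.1244]
Step 2: x=[11.0628] v=[-0.2481]
Step 3: x=[11.0258] v=[-0.3704]
Step 4: x=[10.9767] v=[-0.4906]
Step 5: x=[10.9159] v=[-0.6080]
Step 6: x=[10.8437] v=[-0.7219]
Step 7: x=[10.7605] v=[-0.8318]
Step 8: x=[10.6668] v=[-0.9370]
Step 9: x=[10.5631] v=[-1.0369]
Step 10: x=[10.4500] v=[-1.1309]
Step 11: x=[10.3282] v=[-1.2185]
Step 12: x=[10.1983] v=[-1.2992]
Step 13: x=[10.0610] v=[-1.3726]
Step 14: x=[9.9172] v=[-1.4382]
Step 15: x=[9.7676] v=[-1.4957]
Step 16: x=[9.6131] v=[-1.5447]
Step 17: x=[9.4546] v=[-1.5850]
Step 18: x=[9.2930] v=[-1.6164]
Step 19: x=[9.1291] v=[-1.6386]
Step 20: x=[8.9639] v=[-1.6516]
Step 21: x=[8.7984] v=[-1.6552]
Step 22: x=[8.6335] v=[-1.6495]
Step 23: x=[8.4701] v=[-1.6344]
Step 24: x=[8.3091] v=[-1.6101]
Step 25: x=[8.1514] v=[-1.5767]
Step 26: x=[7.9980] v=[-1.5344]
Step 27: x=[7.8497] v=[-1.4834]
Step 28: x=[7.7073] v=[-1.4240]
Step 29: x=[7.5716] v=[-1.3566]
Step 30: x=[7.4435] v=[-1.2815]
Step 31: x=[7.3236] v=[-1.1992]
Step 32: x=[7.2126] v=[-1.1101]
Step 33: x=[7.1111] v=[-1.0147]
Step 34: x=[7.0197] v=[-0.9136]
Step 35: x=[6.9390] v=[-0.8073]
Step 36: x=[6.8694] v=[-0.6965]
Step 37: x=[6.8112] v=[-0.5817]
Step 38: x=[6.7648] v=[-0.4636]
Step 39: x=[6.7305] v=[-0.3429]
Step 40: x=[6.7085] v=[-0.2203]
Step 41: x=[6.6989] v=[-0.0964]
Step 42: x=[6.7017] v=[0.0280]
First v>=0 after going negative at step 42, time=4.2000

Answer: 4.2000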